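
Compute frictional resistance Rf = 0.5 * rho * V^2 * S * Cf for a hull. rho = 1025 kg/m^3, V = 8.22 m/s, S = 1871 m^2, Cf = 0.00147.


Formula: Rf = 0.5 * rho * V^2 * S * Cf
Step 1 — V^2 = 8.22^2 = 67.5684
Step 2 — 0.5 * rho * V^2 = 0.5 * 1025 * 67.5684 = 34628.805
Step 3 — Rf = 34628.805 * 1871 * 0.00147 ≈ 95242 N (5 s.f.)

95242 N


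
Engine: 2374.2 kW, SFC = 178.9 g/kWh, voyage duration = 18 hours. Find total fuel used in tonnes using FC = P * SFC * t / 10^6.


Formula: FC (tonnes) = P * SFC * t / 1,000,000
Step 1 — P * SFC * t = 2374.2 * 178.9 * 18 = 7645398.84 g
Step 2 — FC (tonnes) = 7645398.84 / 1,000,000 ≈ 7.6454 tonnes (5 s.f.)

7.6454 tonnes


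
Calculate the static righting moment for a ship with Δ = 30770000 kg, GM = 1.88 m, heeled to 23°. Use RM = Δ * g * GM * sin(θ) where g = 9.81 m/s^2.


Formula: GZ = GM * sin(theta); RM = disp * g * GZ
Step 1 — GZ = 1.88 * sin(23°) = 1.88 * 0.390731 = 0.734574 m
Step 2 — RM = 30770000 * 9.81 * 0.734574 ≈ 221730000 N·m (5 s.f.)

221730000 N·m


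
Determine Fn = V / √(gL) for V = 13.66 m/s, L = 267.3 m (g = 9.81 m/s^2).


Formula: Fn = V / sqrt(g * L)
Step 1 — g * L = 9.81 * 267.3 = 2622.213
Step 2 — sqrt(g * L) = sqrt(2622.213) = 51.207548
Step 3 — Fn = 13.66 / 51.207548 ≈ 0.26676 (5 s.f.)

0.26676


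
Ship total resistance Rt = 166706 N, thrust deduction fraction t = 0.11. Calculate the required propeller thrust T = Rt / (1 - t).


Formula: T = Rt / (1 - t)
Step 1 — (1 - t) = 1 - 0.11 = 0.89
Step 2 — T = 166706 / 0.89 ≈ 187310 N (5 s.f.)

187310 N


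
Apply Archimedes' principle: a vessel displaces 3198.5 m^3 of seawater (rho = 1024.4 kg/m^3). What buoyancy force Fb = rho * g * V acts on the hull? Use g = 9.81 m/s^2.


Formula: Fb = rho * g * V
Substituting: Fb = 1024.4 * 9.81 * 3198.5
Intermediate: 1024.4 * 9.81 = 10049.364
Result: Fb = 10049.364 * 3198.5 ≈ 32143000 N (5 s.f.)

32143000 N


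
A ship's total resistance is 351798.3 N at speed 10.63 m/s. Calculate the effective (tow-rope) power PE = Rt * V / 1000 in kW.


Formula: PE = Rt * V / 1000 (kW)
Step 1 — PE (W) = 351798.3 * 10.63 = 3739615.929 W
Step 2 — PE (kW) = 3739615.929 / 1000 ≈ 3739.6 kW (5 s.f.)

3739.6 kW


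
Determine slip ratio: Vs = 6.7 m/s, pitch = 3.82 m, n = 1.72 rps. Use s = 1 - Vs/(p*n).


Formula: s = 1 - Vs / (p * n)
Step 1 — p * n = 3.82 * 1.72 = 6.5704
Step 2 — Vs / (p*n) = 6.7 / 6.5704 = 1.019725 (6 d.p.)
Step 3 — s = 1 - 1.019725 = -0.019725

-0.019725


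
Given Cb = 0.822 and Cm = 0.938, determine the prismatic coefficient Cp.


Formula: Cp = Cb / Cm
Substituting: Cp = 0.822 / 0.938
Result: Cp ≈ 0.87633 (5 s.f.)

0.87633


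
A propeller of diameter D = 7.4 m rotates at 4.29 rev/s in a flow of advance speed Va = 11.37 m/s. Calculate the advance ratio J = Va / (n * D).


Formula: J = Va / (n * D)
Step 1 — n * D = 4.29 * 7.4 = 31.746
Step 2 — J = 11.37 / 31.746 ≈ 0.35816 (5 s.f.)

0.35816


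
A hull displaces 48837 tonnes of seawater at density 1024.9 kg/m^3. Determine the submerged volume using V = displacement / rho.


Formula: V = mass / rho
Step 1 — convert tonnes to kg: 48837 t * 1000 = 48837000 kg
Step 2 — V = 48837000 / 1024.9 ≈ 47651 m^3 (5 s.f.)

47651 m^3


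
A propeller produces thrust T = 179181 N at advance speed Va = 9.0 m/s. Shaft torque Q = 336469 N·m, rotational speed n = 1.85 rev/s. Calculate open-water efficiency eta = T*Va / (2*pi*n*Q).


Formula: eta = T * Va / (2 * pi * n * Q)
Step 1 — numerator = T * Va = 179181 * 9.0 = 1612629.0
Step 2 — 2 * pi * n = 2 * pi * 1.85 = 11.623893
Step 3 — denominator = 11.623893 * 336469 = 3911079.65
Step 4 — eta = 1612629.0 / 3911079.65 ≈ 0.41232 (5 s.f.)

0.41232


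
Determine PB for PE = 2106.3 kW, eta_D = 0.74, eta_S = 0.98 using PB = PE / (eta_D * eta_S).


Formula: PB = PE / (eta_D * eta_S)
Step 1 — combined efficiency = eta_D * eta_S = 0.74 * 0.98 = 0.7252
Step 2 — PB = 2106.3 / 0.7252 ≈ 2904.4 kW (5 s.f.)

2904.4 kW


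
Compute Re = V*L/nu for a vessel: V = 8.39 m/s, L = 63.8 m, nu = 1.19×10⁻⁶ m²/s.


Formula: Re = V * L / nu
Step 1 — V * L = 8.39 * 63.8 = 535.282 m^2/s
Step 2 — Re = 535.282 / 1.19e-6 = 4.50e+08

4.50e+08


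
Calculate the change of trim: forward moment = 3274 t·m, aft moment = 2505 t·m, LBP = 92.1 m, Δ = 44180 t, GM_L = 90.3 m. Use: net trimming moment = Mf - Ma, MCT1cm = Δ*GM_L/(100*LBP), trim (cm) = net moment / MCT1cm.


Formula: net trimming moment = Mf - Ma; MCT1cm = Δ*GM_L/(100*LBP); trim = net moment / MCT1cm
Step 1 — net trimming moment = 3274 - 2505 = 769 t·m
Step 2 — MCT1cm = 44180 * 90.3 / (100 * 92.1) = 433.1655 t·m/cm
Step 3 — trim = 769 / 433.1655 ≈ 1.7753 cm (5 s.f.)

1.7753 cm


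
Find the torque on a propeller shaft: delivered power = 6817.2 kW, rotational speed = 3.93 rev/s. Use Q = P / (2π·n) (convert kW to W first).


Formula: Q = P_W / (2 * pi * n)
Step 1 — P_W = 6817.2 kW * 1000 = 6817200.0 W
Step 2 — 2 * pi * n = 2 * pi * 3.93 = 24.692918
Step 3 — Q = 6817200.0 / 24.692918 ≈ 276080 N·m (5 s.f.)

276080 N·m


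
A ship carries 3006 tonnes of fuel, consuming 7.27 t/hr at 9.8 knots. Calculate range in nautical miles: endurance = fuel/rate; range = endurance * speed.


Formula: endurance = fuel / rate; range = endurance * speed
Step 1 — endurance = 3006 / 7.27 = 413.4801 hours
Step 2 — range = 413.4801 * 9.8 ≈ 4052.1 nautical miles (5 s.f.)

4052.1 NM


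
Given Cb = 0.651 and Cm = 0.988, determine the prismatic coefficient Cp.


Formula: Cp = Cb / Cm
Substituting: Cp = 0.651 / 0.988
Result: Cp ≈ 0.65891 (5 s.f.)

0.65891


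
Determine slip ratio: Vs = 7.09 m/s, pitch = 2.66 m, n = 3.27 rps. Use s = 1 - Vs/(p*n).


Formula: s = 1 - Vs / (p * n)
Step 1 — p * n = 2.66 * 3.27 = 8.6982
Step 2 — Vs / (p*n) = 7.09 / 8.6982 = 0.815111 (6 d.p.)
Step 3 — s = 1 - 0.815111 = 0.184889

0.184889


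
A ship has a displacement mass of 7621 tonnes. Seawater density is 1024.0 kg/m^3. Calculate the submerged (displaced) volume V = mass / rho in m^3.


Formula: V = mass / rho
Step 1 — convert tonnes to kg: 7621 t * 1000 = 7621000 kg
Step 2 — V = 7621000 / 1024.0 ≈ 7442.4 m^3 (5 s.f.)

7442.4 m^3


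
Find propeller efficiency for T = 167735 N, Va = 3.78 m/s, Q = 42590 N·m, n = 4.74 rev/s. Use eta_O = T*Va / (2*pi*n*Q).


Formula: eta = T * Va / (2 * pi * n * Q)
Step 1 — numerator = T * Va = 167735 * 3.78 = 634038.3
Step 2 — 2 * pi * n = 2 * pi * 4.74 = 29.782298
Step 3 — denominator = 29.782298 * 42590 = 1268428.07
Step 4 — eta = 634038.3 / 1268428.07 ≈ 0.49986 (5 s.f.)

0.49986


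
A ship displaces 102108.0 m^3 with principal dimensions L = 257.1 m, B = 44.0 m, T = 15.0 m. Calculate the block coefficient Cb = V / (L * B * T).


Formula: Cb = V / (L * B * T)
Step 1 — L * B * T = 257.1 * 44.0 * 15.0 = 169686.0 m^3
Step 2 — Cb = 102108.0 / 169686.0 ≈ 0.60175 (5 s.f.)

0.60175


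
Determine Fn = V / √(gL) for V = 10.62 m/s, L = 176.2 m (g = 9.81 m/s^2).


Formula: Fn = V / sqrt(g * L)
Step 1 — g * L = 9.81 * 176.2 = 1728.522
Step 2 — sqrt(g * L) = sqrt(1728.522) = 41.575498
Step 3 — Fn = 10.62 / 41.575498 ≈ 0.25544 (5 s.f.)

0.25544


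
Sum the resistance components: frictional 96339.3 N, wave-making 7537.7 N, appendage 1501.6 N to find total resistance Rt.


Formula: Rt = Rf + Rw + Ra
Substituting: Rt = 96339.3 + 7537.7 + 1501.6
Result: Rt = 105378.6 N

105378.6 N


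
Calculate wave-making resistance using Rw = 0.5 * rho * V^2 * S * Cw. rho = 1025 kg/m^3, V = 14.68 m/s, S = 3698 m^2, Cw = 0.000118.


Formula: Rw = 0.5 * rho * V^2 * S * Cw
Step 1 — V^2 = 14.68^2 = 215.5024
Step 2 — 0.5 * rho * V^2 = 0.5 * 1025 * 215.5024 = 110444.98
Step 3 — Rw = 110444.98 * 3698 * 0.000118 ≈ 48194 N (5 s.f.)

48194 N


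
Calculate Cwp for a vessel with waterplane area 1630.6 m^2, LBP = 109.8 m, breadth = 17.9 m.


Formula: Cwp = Aw / (L * B)
Step 1 — L * B = 109.8 * 17.9 = 1965.42 m^2
Step 2 — Cwp = 1630.6 / 1965.42 ≈ 0.82964 (5 s.f.)

0.82964


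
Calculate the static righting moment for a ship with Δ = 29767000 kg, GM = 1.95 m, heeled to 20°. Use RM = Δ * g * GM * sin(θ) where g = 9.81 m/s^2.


Formula: GZ = GM * sin(theta); RM = disp * g * GZ
Step 1 — GZ = 1.95 * sin(20°) = 1.95 * 0.34202 = 0.666939 m
Step 2 — RM = 29767000 * 9.81 * 0.666939 ≈ 194760000 N·m (5 s.f.)

194760000 N·m


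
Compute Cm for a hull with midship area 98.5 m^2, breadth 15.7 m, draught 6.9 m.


Formula: Cm = Am / (B * T)
Step 1 — B * T = 15.7 * 6.9 = 108.33 m^2
Step 2 — Cm = 98.5 / 108.33 ≈ 0.90926 (5 s.f.)

0.90926


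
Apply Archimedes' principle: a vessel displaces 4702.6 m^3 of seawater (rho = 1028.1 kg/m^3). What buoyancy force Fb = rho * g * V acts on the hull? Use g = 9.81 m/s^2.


Formula: Fb = rho * g * V
Substituting: Fb = 1028.1 * 9.81 * 4702.6
Intermediate: 1028.1 * 9.81 = 10085.661
Result: Fb = 10085.661 * 4702.6 ≈ 47429000 N (5 s.f.)

47429000 N


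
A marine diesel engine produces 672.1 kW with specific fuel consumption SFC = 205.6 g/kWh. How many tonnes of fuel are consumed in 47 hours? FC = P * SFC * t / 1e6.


Formula: FC (tonnes) = P * SFC * t / 1,000,000
Step 1 — P * SFC * t = 672.1 * 205.6 * 47 = 6494636.72 g
Step 2 — FC (tonnes) = 6494636.72 / 1,000,000 ≈ 6.4946 tonnes (5 s.f.)

6.4946 tonnes


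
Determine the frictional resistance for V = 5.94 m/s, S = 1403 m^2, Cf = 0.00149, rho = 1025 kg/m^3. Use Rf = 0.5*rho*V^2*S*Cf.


Formula: Rf = 0.5 * rho * V^2 * S * Cf
Step 1 — V^2 = 5.94^2 = 35.2836
Step 2 — 0.5 * rho * V^2 = 0.5 * 1025 * 35.2836 = 18082.845
Step 3 — Rf = 18082.845 * 1403 * 0.00149 ≈ 37802 N (5 s.f.)

37802 N


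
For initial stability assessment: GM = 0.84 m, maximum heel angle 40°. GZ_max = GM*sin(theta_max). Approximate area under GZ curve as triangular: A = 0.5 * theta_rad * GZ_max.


Formula: GZ_max = GM * sin(theta); Area = 0.5 * theta_rad * GZ_max
Step 1 — GZ_max = 0.84 * sin(40°) = 0.84 * 0.642788 = 0.539942 m
Step 2 — theta_rad = 40 * pi/180 = 0.698132 rad
Step 3 — Area = 0.5 * 0.698132 * 0.539942 ≈ 0.18848 m·rad (5 s.f.)

0.18848 m·rad


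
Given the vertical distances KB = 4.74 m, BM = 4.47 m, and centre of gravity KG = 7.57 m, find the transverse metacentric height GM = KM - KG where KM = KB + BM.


Formula: GM = KB + BM - KG
Step 1 — KM = KB + BM = 4.74 + 4.47 = 9.21 m
Step 2 — GM = KM - KG = 9.21 - 7.57 = 1.64 m

1.64 m


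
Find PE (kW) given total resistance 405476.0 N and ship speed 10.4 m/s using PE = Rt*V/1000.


Formula: PE = Rt * V / 1000 (kW)
Step 1 — PE (W) = 405476.0 * 10.4 = 4216950.4 W
Step 2 — PE (kW) = 4216950.4 / 1000 ≈ 4217.0 kW (5 s.f.)

4217.0 kW


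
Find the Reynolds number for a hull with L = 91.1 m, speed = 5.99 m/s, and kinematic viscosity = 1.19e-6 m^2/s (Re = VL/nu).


Formula: Re = V * L / nu
Step 1 — V * L = 5.99 * 91.1 = 545.689 m^2/s
Step 2 — Re = 545.689 / 1.19e-6 = 4.59e+08

4.59e+08


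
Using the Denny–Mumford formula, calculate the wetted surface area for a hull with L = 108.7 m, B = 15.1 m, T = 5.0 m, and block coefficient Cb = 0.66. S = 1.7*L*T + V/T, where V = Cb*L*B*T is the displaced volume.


Formula: S = 1.7*L*T + V/T with V = Cb*L*B*T, i.e. S = L * (1.7*T + Cb*B)
Step 1 — 1.7*T = 1.7 * 5.0 = 8.5 m
Step 2 — Cb*B = 0.66 * 15.1 = 9.966 m
Step 3 — 1.7*T + Cb*B = 8.5 + 9.966 = 18.466 m
Step 4 — S = 108.7 * 18.466 ≈ 2007.3 m^2 (5 s.f.)

2007.3 m^2


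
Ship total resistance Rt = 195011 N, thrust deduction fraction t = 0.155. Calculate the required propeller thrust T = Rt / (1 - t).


Formula: T = Rt / (1 - t)
Step 1 — (1 - t) = 1 - 0.155 = 0.845
Step 2 — T = 195011 / 0.845 ≈ 230780 N (5 s.f.)

230780 N


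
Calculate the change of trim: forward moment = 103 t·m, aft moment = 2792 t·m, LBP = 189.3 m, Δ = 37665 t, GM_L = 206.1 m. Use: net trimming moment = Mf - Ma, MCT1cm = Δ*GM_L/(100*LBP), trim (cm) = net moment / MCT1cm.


Formula: net trimming moment = Mf - Ma; MCT1cm = Δ*GM_L/(100*LBP); trim = net moment / MCT1cm
Step 1 — net trimming moment = 103 - 2792 = -2689 t·m
Step 2 — MCT1cm = 37665 * 206.1 / (100 * 189.3) = 410.0769 t·m/cm
Step 3 — trim = -2689 / 410.0769 ≈ -6.5573 cm (5 s.f.)

-6.5573 cm


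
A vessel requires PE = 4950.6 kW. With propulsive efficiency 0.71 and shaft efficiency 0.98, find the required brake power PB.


Formula: PB = PE / (eta_D * eta_S)
Step 1 — combined efficiency = eta_D * eta_S = 0.71 * 0.98 = 0.6958
Step 2 — PB = 4950.6 / 0.6958 ≈ 7115.0 kW (5 s.f.)

7115.0 kW


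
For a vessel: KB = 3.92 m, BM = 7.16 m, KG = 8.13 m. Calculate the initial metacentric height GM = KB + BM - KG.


Formula: GM = KB + BM - KG
Step 1 — KM = KB + BM = 3.92 + 7.16 = 11.08 m
Step 2 — GM = KM - KG = 11.08 - 8.13 = 2.95 m

2.95 m


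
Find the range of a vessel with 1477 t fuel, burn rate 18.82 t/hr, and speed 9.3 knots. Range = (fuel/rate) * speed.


Formula: endurance = fuel / rate; range = endurance * speed
Step 1 — endurance = 1477 / 18.82 = 78.4803 hours
Step 2 — range = 78.4803 * 9.3 ≈ 729.87 nautical miles (5 s.f.)

729.87 NM


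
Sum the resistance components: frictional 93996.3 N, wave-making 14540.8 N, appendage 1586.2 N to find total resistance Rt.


Formula: Rt = Rf + Rw + Ra
Substituting: Rt = 93996.3 + 14540.8 + 1586.2
Result: Rt = 110123.3 N

110123.3 N


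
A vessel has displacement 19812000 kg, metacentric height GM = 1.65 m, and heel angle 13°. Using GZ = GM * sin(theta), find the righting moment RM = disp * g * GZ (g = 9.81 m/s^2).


Formula: GZ = GM * sin(theta); RM = disp * g * GZ
Step 1 — GZ = 1.65 * sin(13°) = 1.65 * 0.224951 = 0.371169 m
Step 2 — RM = 19812000 * 9.81 * 0.371169 ≈ 72139000 N·m (5 s.f.)

72139000 N·m


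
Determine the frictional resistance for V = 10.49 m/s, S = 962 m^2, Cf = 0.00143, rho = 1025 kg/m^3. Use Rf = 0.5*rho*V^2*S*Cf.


Formula: Rf = 0.5 * rho * V^2 * S * Cf
Step 1 — V^2 = 10.49^2 = 110.0401
Step 2 — 0.5 * rho * V^2 = 0.5 * 1025 * 110.0401 = 56395.55125
Step 3 — Rf = 56395.55125 * 962 * 0.00143 ≈ 77581 N (5 s.f.)

77581 N


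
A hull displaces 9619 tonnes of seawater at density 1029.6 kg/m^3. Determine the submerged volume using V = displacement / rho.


Formula: V = mass / rho
Step 1 — convert tonnes to kg: 9619 t * 1000 = 9619000 kg
Step 2 — V = 9619000 / 1029.6 ≈ 9342.5 m^3 (5 s.f.)

9342.5 m^3


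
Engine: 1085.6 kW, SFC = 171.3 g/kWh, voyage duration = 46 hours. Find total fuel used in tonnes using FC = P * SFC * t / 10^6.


Formula: FC (tonnes) = P * SFC * t / 1,000,000
Step 1 — P * SFC * t = 1085.6 * 171.3 * 46 = 8554310.88 g
Step 2 — FC (tonnes) = 8554310.88 / 1,000,000 ≈ 8.5543 tonnes (5 s.f.)

8.5543 tonnes


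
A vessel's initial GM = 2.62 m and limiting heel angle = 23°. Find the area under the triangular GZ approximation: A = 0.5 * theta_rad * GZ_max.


Formula: GZ_max = GM * sin(theta); Area = 0.5 * theta_rad * GZ_max
Step 1 — GZ_max = 2.62 * sin(23°) = 2.62 * 0.390731 = 1.023715 m
Step 2 — theta_rad = 23 * pi/180 = 0.401426 rad
Step 3 — Area = 0.5 * 0.401426 * 1.023715 ≈ 0.20547 m·rad (5 s.f.)

0.20547 m·rad


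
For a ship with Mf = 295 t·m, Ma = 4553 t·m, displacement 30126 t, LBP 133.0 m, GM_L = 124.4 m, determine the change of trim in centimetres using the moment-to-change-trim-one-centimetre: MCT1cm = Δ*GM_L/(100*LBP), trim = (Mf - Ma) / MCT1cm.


Formula: net trimming moment = Mf - Ma; MCT1cm = Δ*GM_L/(100*LBP); trim = net moment / MCT1cm
Step 1 — net trimming moment = 295 - 4553 = -4258 t·m
Step 2 — MCT1cm = 30126 * 124.4 / (100 * 133.0) = 281.78 t·m/cm
Step 3 — trim = -4258 / 281.78 ≈ -15.111 cm (5 s.f.)

-15.111 cm


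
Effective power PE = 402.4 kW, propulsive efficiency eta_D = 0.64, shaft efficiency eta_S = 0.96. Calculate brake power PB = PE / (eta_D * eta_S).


Formula: PB = PE / (eta_D * eta_S)
Step 1 — combined efficiency = eta_D * eta_S = 0.64 * 0.96 = 0.6144
Step 2 — PB = 402.4 / 0.6144 ≈ 654.95 kW (5 s.f.)

654.95 kW


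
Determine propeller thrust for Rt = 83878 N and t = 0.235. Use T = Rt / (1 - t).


Formula: T = Rt / (1 - t)
Step 1 — (1 - t) = 1 - 0.235 = 0.765
Step 2 — T = 83878 / 0.765 ≈ 109640 N (5 s.f.)

109640 N


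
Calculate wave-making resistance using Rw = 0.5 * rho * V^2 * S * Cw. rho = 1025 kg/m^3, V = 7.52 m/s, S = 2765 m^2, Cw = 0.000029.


Formula: Rw = 0.5 * rho * V^2 * S * Cw
Step 1 — V^2 = 7.52^2 = 56.5504
Step 2 — 0.5 * rho * V^2 = 0.5 * 1025 * 56.5504 = 28982.08
Step 3 — Rw = 28982.08 * 2765 * 0.000029 ≈ 2323.9 N (5 s.f.)

2323.9 N


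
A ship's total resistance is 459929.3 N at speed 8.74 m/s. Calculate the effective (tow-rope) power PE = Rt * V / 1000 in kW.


Formula: PE = Rt * V / 1000 (kW)
Step 1 — PE (W) = 459929.3 * 8.74 = 4019782.082 W
Step 2 — PE (kW) = 4019782.082 / 1000 ≈ 4019.8 kW (5 s.f.)

4019.8 kW


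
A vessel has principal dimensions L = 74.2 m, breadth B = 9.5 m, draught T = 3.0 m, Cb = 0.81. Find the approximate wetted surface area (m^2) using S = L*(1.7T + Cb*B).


Formula: S = 1.7*L*T + V/T with V = Cb*L*B*T, i.e. S = L * (1.7*T + Cb*B)
Step 1 — 1.7*T = 1.7 * 3.0 = 5.1 m
Step 2 — Cb*B = 0.81 * 9.5 = 7.695 m
Step 3 — 1.7*T + Cb*B = 5.1 + 7.695 = 12.795 m
Step 4 — S = 74.2 * 12.795 ≈ 949.39 m^2 (5 s.f.)

949.39 m^2


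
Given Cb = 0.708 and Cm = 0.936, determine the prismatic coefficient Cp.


Formula: Cp = Cb / Cm
Substituting: Cp = 0.708 / 0.936
Result: Cp ≈ 0.75641 (5 s.f.)

0.75641


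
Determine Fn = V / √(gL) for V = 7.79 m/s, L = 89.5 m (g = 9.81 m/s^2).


Formula: Fn = V / sqrt(g * L)
Step 1 — g * L = 9.81 * 89.5 = 877.995
Step 2 — sqrt(g * L) = sqrt(877.995) = 29.63098
Step 3 — Fn = 7.79 / 29.63098 ≈ 0.26290 (5 s.f.)

0.26290


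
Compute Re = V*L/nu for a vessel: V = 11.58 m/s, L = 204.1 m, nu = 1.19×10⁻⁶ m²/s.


Formula: Re = V * L / nu
Step 1 — V * L = 11.58 * 204.1 = 2363.478 m^2/s
Step 2 — Re = 2363.478 / 1.19e-6 = 1.99e+09

1.99e+09


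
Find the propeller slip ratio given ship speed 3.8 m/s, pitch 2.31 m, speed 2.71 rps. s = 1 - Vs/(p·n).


Formula: s = 1 - Vs / (p * n)
Step 1 — p * n = 2.31 * 2.71 = 6.2601
Step 2 — Vs / (p*n) = 3.8 / 6.2601 = 0.607019 (6 d.p.)
Step 3 — s = 1 - 0.607019 = 0.392981

0.392981


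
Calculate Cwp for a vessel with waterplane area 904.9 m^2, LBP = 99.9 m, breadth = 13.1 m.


Formula: Cwp = Aw / (L * B)
Step 1 — L * B = 99.9 * 13.1 = 1308.69 m^2
Step 2 — Cwp = 904.9 / 1308.69 ≈ 0.69145 (5 s.f.)

0.69145


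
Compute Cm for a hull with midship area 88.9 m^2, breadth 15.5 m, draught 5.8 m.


Formula: Cm = Am / (B * T)
Step 1 — B * T = 15.5 * 5.8 = 89.9 m^2
Step 2 — Cm = 88.9 / 89.9 ≈ 0.98888 (5 s.f.)

0.98888


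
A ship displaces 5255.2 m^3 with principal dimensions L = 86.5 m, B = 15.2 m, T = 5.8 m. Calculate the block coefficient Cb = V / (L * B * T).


Formula: Cb = V / (L * B * T)
Step 1 — L * B * T = 86.5 * 15.2 * 5.8 = 7625.84 m^3
Step 2 — Cb = 5255.2 / 7625.84 ≈ 0.68913 (5 s.f.)

0.68913


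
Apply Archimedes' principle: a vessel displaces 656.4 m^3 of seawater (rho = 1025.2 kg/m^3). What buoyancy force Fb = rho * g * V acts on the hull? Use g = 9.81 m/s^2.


Formula: Fb = rho * g * V
Substituting: Fb = 1025.2 * 9.81 * 656.4
Intermediate: 1025.2 * 9.81 = 10057.212
Result: Fb = 10057.212 * 656.4 ≈ 6601600 N (5 s.f.)

6601600 N


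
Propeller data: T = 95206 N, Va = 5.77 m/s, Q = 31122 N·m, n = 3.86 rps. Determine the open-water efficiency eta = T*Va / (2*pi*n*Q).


Formula: eta = T * Va / (2 * pi * n * Q)
Step 1 — numerator = T * Va = 95206 * 5.77 = 549338.62
Step 2 — 2 * pi * n = 2 * pi * 3.86 = 24.253095
Step 3 — denominator = 24.253095 * 31122 = 754804.82
Step 4 — eta = 549338.62 / 754804.82 ≈ 0.72779 (5 s.f.)

0.72779


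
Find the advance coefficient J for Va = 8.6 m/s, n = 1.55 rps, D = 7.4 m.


Formula: J = Va / (n * D)
Step 1 — n * D = 1.55 * 7.4 = 11.47
Step 2 — J = 8.6 / 11.47 ≈ 0.74978 (5 s.f.)

0.74978


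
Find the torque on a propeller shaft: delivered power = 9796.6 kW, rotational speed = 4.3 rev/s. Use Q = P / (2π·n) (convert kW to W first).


Formula: Q = P_W / (2 * pi * n)
Step 1 — P_W = 9796.6 kW * 1000 = 9796600.0 W
Step 2 — 2 * pi * n = 2 * pi * 4.3 = 27.017697
Step 3 — Q = 9796600.0 / 27.017697 ≈ 362600 N·m (5 s.f.)

362600 N·m


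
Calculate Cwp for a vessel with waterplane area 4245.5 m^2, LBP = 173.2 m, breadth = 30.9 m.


Formula: Cwp = Aw / (L * B)
Step 1 — L * B = 173.2 * 30.9 = 5351.88 m^2
Step 2 — Cwp = 4245.5 / 5351.88 ≈ 0.79327 (5 s.f.)

0.79327


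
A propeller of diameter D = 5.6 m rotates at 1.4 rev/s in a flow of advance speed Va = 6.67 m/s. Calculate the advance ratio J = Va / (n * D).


Formula: J = Va / (n * D)
Step 1 — n * D = 1.4 * 5.6 = 7.84
Step 2 — J = 6.67 / 7.84 ≈ 0.85077 (5 s.f.)

0.85077


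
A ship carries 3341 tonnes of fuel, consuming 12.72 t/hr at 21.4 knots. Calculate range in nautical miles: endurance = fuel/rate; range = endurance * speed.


Formula: endurance = fuel / rate; range = endurance * speed
Step 1 — endurance = 3341 / 12.72 = 262.6572 hours
Step 2 — range = 262.6572 * 21.4 ≈ 5620.9 nautical miles (5 s.f.)

5620.9 NM


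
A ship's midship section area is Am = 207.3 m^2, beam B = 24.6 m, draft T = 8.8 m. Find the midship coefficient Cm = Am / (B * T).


Formula: Cm = Am / (B * T)
Step 1 — B * T = 24.6 * 8.8 = 216.48 m^2
Step 2 — Cm = 207.3 / 216.48 ≈ 0.95759 (5 s.f.)

0.95759


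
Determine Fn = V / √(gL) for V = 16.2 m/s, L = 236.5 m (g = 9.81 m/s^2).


Formula: Fn = V / sqrt(g * L)
Step 1 — g * L = 9.81 * 236.5 = 2320.065
Step 2 — sqrt(g * L) = sqrt(2320.065) = 48.167053
Step 3 — Fn = 16.2 / 48.167053 ≈ 0.33633 (5 s.f.)

0.33633


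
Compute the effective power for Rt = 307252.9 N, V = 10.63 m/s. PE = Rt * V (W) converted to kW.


Formula: PE = Rt * V / 1000 (kW)
Step 1 — PE (W) = 307252.9 * 10.63 = 3266098.327 W
Step 2 — PE (kW) = 3266098.327 / 1000 ≈ 3266.1 kW (5 s.f.)

3266.1 kW


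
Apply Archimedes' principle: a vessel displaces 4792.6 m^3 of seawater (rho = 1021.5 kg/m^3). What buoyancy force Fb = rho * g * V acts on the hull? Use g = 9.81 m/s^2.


Formula: Fb = rho * g * V
Substituting: Fb = 1021.5 * 9.81 * 4792.6
Intermediate: 1021.5 * 9.81 = 10020.915
Result: Fb = 10020.915 * 4792.6 ≈ 48026000 N (5 s.f.)

48026000 N


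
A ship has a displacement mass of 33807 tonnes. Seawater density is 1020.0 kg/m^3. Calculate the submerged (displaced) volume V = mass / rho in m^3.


Formula: V = mass / rho
Step 1 — convert tonnes to kg: 33807 t * 1000 = 33807000 kg
Step 2 — V = 33807000 / 1020.0 ≈ 33144 m^3 (5 s.f.)

33144 m^3


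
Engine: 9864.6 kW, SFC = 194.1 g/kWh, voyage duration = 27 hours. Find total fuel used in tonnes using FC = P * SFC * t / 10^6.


Formula: FC (tonnes) = P * SFC * t / 1,000,000
Step 1 — P * SFC * t = 9864.6 * 194.1 * 27 = 51697409.22 g
Step 2 — FC (tonnes) = 51697409.22 / 1,000,000 ≈ 51.697 tonnes (5 s.f.)

51.697 tonnes


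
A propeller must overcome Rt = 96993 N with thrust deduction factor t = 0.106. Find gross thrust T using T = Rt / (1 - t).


Formula: T = Rt / (1 - t)
Step 1 — (1 - t) = 1 - 0.106 = 0.894
Step 2 — T = 96993 / 0.894 ≈ 108490 N (5 s.f.)

108490 N


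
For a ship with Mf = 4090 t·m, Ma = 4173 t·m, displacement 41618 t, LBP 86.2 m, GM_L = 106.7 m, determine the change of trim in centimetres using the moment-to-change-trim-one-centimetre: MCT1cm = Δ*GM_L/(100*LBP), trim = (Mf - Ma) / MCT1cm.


Formula: net trimming moment = Mf - Ma; MCT1cm = Δ*GM_L/(100*LBP); trim = net moment / MCT1cm
Step 1 — net trimming moment = 4090 - 4173 = -83 t·m
Step 2 — MCT1cm = 41618 * 106.7 / (100 * 86.2) = 515.1555 t·m/cm
Step 3 — trim = -83 / 515.1555 ≈ -0.16112 cm (5 s.f.)

-0.16112 cm


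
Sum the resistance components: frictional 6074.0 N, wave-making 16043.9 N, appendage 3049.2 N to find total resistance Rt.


Formula: Rt = Rf + Rw + Ra
Substituting: Rt = 6074.0 + 16043.9 + 3049.2
Result: Rt = 25167.1 N

25167.1 N


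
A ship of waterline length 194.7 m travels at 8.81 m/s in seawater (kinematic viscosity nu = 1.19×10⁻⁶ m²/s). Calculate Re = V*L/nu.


Formula: Re = V * L / nu
Step 1 — V * L = 8.81 * 194.7 = 1715.307 m^2/s
Step 2 — Re = 1715.307 / 1.19e-6 = 1.44e+09

1.44e+09


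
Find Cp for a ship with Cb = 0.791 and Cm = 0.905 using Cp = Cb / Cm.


Formula: Cp = Cb / Cm
Substituting: Cp = 0.791 / 0.905
Result: Cp ≈ 0.87403 (5 s.f.)

0.87403


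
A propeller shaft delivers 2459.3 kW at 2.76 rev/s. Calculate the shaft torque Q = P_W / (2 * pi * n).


Formula: Q = P_W / (2 * pi * n)
Step 1 — P_W = 2459.3 kW * 1000 = 2459300.0 W
Step 2 — 2 * pi * n = 2 * pi * 2.76 = 17.341591
Step 3 — Q = 2459300.0 / 17.341591 ≈ 141820 N·m (5 s.f.)

141820 N·m


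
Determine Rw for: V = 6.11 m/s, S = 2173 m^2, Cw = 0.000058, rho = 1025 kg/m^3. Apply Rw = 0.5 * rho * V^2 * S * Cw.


Formula: Rw = 0.5 * rho * V^2 * S * Cw
Step 1 — V^2 = 6.11^2 = 37.3321
Step 2 — 0.5 * rho * V^2 = 0.5 * 1025 * 37.3321 = 19132.70125
Step 3 — Rw = 19132.70125 * 2173 * 0.000058 ≈ 2411.4 N (5 s.f.)

2411.4 N


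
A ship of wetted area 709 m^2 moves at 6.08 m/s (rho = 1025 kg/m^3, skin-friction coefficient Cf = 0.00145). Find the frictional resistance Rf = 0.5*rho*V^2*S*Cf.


Formula: Rf = 0.5 * rho * V^2 * S * Cf
Step 1 — V^2 = 6.08^2 = 36.9664
Step 2 — 0.5 * rho * V^2 = 0.5 * 1025 * 36.9664 = 18945.28
Step 3 — Rf = 18945.28 * 709 * 0.00145 ≈ 19477 N (5 s.f.)

19477 N


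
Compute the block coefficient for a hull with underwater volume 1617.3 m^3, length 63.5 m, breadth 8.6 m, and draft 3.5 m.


Formula: Cb = V / (L * B * T)
Step 1 — L * B * T = 63.5 * 8.6 * 3.5 = 1911.35 m^3
Step 2 — Cb = 1617.3 / 1911.35 ≈ 0.84616 (5 s.f.)

0.84616


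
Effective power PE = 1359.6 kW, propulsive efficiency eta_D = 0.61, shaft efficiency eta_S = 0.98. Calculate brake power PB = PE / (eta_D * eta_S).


Formula: PB = PE / (eta_D * eta_S)
Step 1 — combined efficiency = eta_D * eta_S = 0.61 * 0.98 = 0.5978
Step 2 — PB = 1359.6 / 0.5978 ≈ 2274.3 kW (5 s.f.)

2274.3 kW


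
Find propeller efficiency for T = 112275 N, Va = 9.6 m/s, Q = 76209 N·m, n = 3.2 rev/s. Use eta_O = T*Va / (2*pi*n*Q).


Formula: eta = T * Va / (2 * pi * n * Q)
Step 1 — numerator = T * Va = 112275 * 9.6 = 1077840.0
Step 2 — 2 * pi * n = 2 * pi * 3.2 = 20.106193
Step 3 — denominator = 20.106193 * 76209 = 1532272.86
Step 4 — eta = 1077840.0 / 1532272.86 ≈ 0.70343 (5 s.f.)

0.70343


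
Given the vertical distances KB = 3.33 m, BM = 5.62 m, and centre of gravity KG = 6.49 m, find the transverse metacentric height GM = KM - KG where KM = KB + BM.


Formula: GM = KB + BM - KG
Step 1 — KM = KB + BM = 3.33 + 5.62 = 8.95 m
Step 2 — GM = KM - KG = 8.95 - 6.49 = 2.46 m

2.46 m


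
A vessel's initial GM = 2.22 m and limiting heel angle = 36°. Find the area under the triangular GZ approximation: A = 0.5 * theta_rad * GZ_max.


Formula: GZ_max = GM * sin(theta); Area = 0.5 * theta_rad * GZ_max
Step 1 — GZ_max = 2.22 * sin(36°) = 2.22 * 0.587785 = 1.304883 m
Step 2 — theta_rad = 36 * pi/180 = 0.628319 rad
Step 3 — Area = 0.5 * 0.628319 * 1.304883 ≈ 0.40994 m·rad (5 s.f.)

0.40994 m·rad


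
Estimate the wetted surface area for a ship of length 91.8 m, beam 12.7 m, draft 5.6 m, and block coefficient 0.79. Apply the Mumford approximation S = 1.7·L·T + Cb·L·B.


Formula: S = 1.7*L*T + V/T with V = Cb*L*B*T, i.e. S = L * (1.7*T + Cb*B)
Step 1 — 1.7*T = 1.7 * 5.6 = 9.52 m
Step 2 — Cb*B = 0.79 * 12.7 = 10.033 m
Step 3 — 1.7*T + Cb*B = 9.52 + 10.033 = 19.553 m
Step 4 — S = 91.8 * 19.553 ≈ 1795.0 m^2 (5 s.f.)

1795.0 m^2


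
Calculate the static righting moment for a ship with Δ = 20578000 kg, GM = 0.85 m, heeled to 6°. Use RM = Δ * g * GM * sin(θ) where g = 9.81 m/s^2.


Formula: GZ = GM * sin(theta); RM = disp * g * GZ
Step 1 — GZ = 0.85 * sin(6°) = 0.85 * 0.104528 = 0.088849 m
Step 2 — RM = 20578000 * 9.81 * 0.088849 ≈ 17936000 N·m (5 s.f.)

17936000 N·m


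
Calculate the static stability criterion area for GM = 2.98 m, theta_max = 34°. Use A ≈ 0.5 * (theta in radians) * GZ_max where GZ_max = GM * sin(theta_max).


Formula: GZ_max = GM * sin(theta); Area = 0.5 * theta_rad * GZ_max
Step 1 — GZ_max = 2.98 * sin(34°) = 2.98 * 0.559193 = 1.666395 m
Step 2 — theta_rad = 34 * pi/180 = 0.593412 rad
Step 3 — Area = 0.5 * 0.593412 * 1.666395 ≈ 0.49443 m·rad (5 s.f.)

0.49443 m·rad


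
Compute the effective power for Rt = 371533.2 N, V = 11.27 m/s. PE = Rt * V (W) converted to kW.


Formula: PE = Rt * V / 1000 (kW)
Step 1 — PE (W) = 371533.2 * 11.27 = 4187179.164 W
Step 2 — PE (kW) = 4187179.164 / 1000 ≈ 4187.2 kW (5 s.f.)

4187.2 kW


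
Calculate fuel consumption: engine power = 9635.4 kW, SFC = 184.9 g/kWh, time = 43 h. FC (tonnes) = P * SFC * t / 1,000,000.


Formula: FC (tonnes) = P * SFC * t / 1,000,000
Step 1 — P * SFC * t = 9635.4 * 184.9 * 43 = 76608174.78 g
Step 2 — FC (tonnes) = 76608174.78 / 1,000,000 ≈ 76.608 tonnes (5 s.f.)

76.608 tonnes


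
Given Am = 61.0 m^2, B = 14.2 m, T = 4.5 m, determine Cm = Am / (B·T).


Formula: Cm = Am / (B * T)
Step 1 — B * T = 14.2 * 4.5 = 63.9 m^2
Step 2 — Cm = 61.0 / 63.9 ≈ 0.95462 (5 s.f.)

0.95462


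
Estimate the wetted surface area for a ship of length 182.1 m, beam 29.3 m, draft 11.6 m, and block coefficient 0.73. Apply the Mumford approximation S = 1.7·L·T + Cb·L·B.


Formula: S = 1.7*L*T + V/T with V = Cb*L*B*T, i.e. S = L * (1.7*T + Cb*B)
Step 1 — 1.7*T = 1.7 * 11.6 = 19.72 m
Step 2 — Cb*B = 0.73 * 29.3 = 21.389 m
Step 3 — 1.7*T + Cb*B = 19.72 + 21.389 = 41.109 m
Step 4 — S = 182.1 * 41.109 ≈ 7485.9 m^2 (5 s.f.)

7485.9 m^2


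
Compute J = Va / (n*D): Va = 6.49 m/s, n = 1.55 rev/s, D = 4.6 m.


Formula: J = Va / (n * D)
Step 1 — n * D = 1.55 * 4.6 = 7.13
Step 2 — J = 6.49 / 7.13 ≈ 0.91024 (5 s.f.)

0.91024


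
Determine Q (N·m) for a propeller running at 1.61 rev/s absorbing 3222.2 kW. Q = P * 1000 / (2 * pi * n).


Formula: Q = P_W / (2 * pi * n)
Step 1 — P_W = 3222.2 kW * 1000 = 3222200.0 W
Step 2 — 2 * pi * n = 2 * pi * 1.61 = 10.115928
Step 3 — Q = 3222200.0 / 10.115928 ≈ 318530 N·m (5 s.f.)

318530 N·m


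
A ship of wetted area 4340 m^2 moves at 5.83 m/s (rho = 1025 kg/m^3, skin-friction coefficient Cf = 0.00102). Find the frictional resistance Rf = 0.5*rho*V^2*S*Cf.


Formula: Rf = 0.5 * rho * V^2 * S * Cf
Step 1 — V^2 = 5.83^2 = 33.9889
Step 2 — 0.5 * rho * V^2 = 0.5 * 1025 * 33.9889 = 17419.31125
Step 3 — Rf = 17419.31125 * 4340 * 0.00102 ≈ 77112 N (5 s.f.)

77112 N


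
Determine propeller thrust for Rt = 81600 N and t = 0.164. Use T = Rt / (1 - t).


Formula: T = Rt / (1 - t)
Step 1 — (1 - t) = 1 - 0.164 = 0.836
Step 2 — T = 81600 / 0.836 ≈ 97608 N (5 s.f.)

97608 N


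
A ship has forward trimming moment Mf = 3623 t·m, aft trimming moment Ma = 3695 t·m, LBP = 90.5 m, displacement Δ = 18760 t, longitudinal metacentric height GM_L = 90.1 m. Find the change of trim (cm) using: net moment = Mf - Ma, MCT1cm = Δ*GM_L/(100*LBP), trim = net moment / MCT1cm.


Formula: net trimming moment = Mf - Ma; MCT1cm = Δ*GM_L/(100*LBP); trim = net moment / MCT1cm
Step 1 — net trimming moment = 3623 - 3695 = -72 t·m
Step 2 — MCT1cm = 18760 * 90.1 / (100 * 90.5) = 186.7708 t·m/cm
Step 3 — trim = -72 / 186.7708 ≈ -0.38550 cm (5 s.f.)

-0.38550 cm


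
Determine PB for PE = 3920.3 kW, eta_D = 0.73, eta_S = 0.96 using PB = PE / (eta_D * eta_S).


Formula: PB = PE / (eta_D * eta_S)
Step 1 — combined efficiency = eta_D * eta_S = 0.73 * 0.96 = 0.7008
Step 2 — PB = 3920.3 / 0.7008 ≈ 5594.0 kW (5 s.f.)

5594.0 kW


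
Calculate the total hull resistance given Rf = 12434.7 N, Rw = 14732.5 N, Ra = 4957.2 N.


Formula: Rt = Rf + Rw + Ra
Substituting: Rt = 12434.7 + 14732.5 + 4957.2
Result: Rt = 32124.4 N

32124.4 N


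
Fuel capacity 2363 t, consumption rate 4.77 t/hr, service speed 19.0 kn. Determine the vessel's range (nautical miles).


Formula: endurance = fuel / rate; range = endurance * speed
Step 1 — endurance = 2363 / 4.77 = 495.3878 hours
Step 2 — range = 495.3878 * 19.0 ≈ 9412.4 nautical miles (5 s.f.)

9412.4 NM


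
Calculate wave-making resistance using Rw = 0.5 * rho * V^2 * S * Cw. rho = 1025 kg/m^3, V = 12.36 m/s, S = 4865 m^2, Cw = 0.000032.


Formula: Rw = 0.5 * rho * V^2 * S * Cw
Step 1 — V^2 = 12.36^2 = 152.7696
Step 2 — 0.5 * rho * V^2 = 0.5 * 1025 * 152.7696 = 78294.42
Step 3 — Rw = 78294.42 * 4865 * 0.000032 ≈ 12189 N (5 s.f.)

12189 N


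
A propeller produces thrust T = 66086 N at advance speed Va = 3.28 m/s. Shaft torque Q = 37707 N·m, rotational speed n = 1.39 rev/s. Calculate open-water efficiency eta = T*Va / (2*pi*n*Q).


Formula: eta = T * Va / (2 * pi * n * Q)
Step 1 — numerator = T * Va = 66086 * 3.28 = 216762.08
Step 2 — 2 * pi * n = 2 * pi * 1.39 = 8.733628
Step 3 — denominator = 8.733628 * 37707 = 329318.91
Step 4 — eta = 216762.08 / 329318.91 ≈ 0.65821 (5 s.f.)

0.65821


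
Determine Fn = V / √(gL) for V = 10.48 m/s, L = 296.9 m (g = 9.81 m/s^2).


Formula: Fn = V / sqrt(g * L)
Step 1 — g * L = 9.81 * 296.9 = 2912.589
Step 2 — sqrt(g * L) = sqrt(2912.589) = 53.968407
Step 3 — Fn = 10.48 / 53.968407 ≈ 0.19419 (5 s.f.)

0.19419


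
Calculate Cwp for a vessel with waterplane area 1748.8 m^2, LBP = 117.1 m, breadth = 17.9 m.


Formula: Cwp = Aw / (L * B)
Step 1 — L * B = 117.1 * 17.9 = 2096.09 m^2
Step 2 — Cwp = 1748.8 / 2096.09 ≈ 0.83432 (5 s.f.)

0.83432


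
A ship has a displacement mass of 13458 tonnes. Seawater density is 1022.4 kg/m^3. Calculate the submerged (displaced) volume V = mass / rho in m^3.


Formula: V = mass / rho
Step 1 — convert tonnes to kg: 13458 t * 1000 = 13458000 kg
Step 2 — V = 13458000 / 1022.4 ≈ 13163 m^3 (5 s.f.)

13163 m^3


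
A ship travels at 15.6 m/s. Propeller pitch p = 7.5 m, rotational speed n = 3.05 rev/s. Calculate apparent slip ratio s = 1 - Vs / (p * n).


Formula: s = 1 - Vs / (p * n)
Step 1 — p * n = 7.5 * 3.05 = 22.875
Step 2 — Vs / (p*n) = 15.6 / 22.875 = 0.681967 (6 d.p.)
Step 3 — s = 1 - 0.681967 = 0.318033

0.318033


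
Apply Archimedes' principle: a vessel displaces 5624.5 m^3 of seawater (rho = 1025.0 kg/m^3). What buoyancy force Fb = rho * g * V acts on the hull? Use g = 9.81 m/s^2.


Formula: Fb = rho * g * V
Substituting: Fb = 1025.0 * 9.81 * 5624.5
Intermediate: 1025.0 * 9.81 = 10055.25
Result: Fb = 10055.25 * 5624.5 ≈ 56556000 N (5 s.f.)

56556000 N


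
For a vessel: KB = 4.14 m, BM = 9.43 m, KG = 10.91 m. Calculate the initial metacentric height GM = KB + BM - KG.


Formula: GM = KB + BM - KG
Step 1 — KM = KB + BM = 4.14 + 9.43 = 13.57 m
Step 2 — GM = KM - KG = 13.57 - 10.91 = 2.66 m

2.66 m


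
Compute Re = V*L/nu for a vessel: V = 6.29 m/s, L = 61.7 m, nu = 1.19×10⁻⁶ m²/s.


Formula: Re = V * L / nu
Step 1 — V * L = 6.29 * 61.7 = 388.093 m^2/s
Step 2 — Re = 388.093 / 1.19e-6 = 3.26e+08

3.26e+08


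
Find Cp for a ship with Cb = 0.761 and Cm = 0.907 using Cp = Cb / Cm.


Formula: Cp = Cb / Cm
Substituting: Cp = 0.761 / 0.907
Result: Cp ≈ 0.83903 (5 s.f.)

0.83903


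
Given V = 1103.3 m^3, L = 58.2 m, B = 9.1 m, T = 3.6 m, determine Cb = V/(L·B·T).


Formula: Cb = V / (L * B * T)
Step 1 — L * B * T = 58.2 * 9.1 * 3.6 = 1906.632 m^3
Step 2 — Cb = 1103.3 / 1906.632 ≈ 0.57866 (5 s.f.)

0.57866


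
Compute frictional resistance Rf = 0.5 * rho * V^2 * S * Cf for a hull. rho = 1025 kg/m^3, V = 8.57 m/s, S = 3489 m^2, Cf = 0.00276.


Formula: Rf = 0.5 * rho * V^2 * S * Cf
Step 1 — V^2 = 8.57^2 = 73.4449
Step 2 — 0.5 * rho * V^2 = 0.5 * 1025 * 73.4449 = 37640.51125
Step 3 — Rf = 37640.51125 * 3489 * 0.00276 ≈ 362460 N (5 s.f.)

362460 N


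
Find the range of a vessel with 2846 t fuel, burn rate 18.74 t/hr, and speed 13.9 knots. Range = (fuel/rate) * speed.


Formula: endurance = fuel / rate; range = endurance * speed
Step 1 — endurance = 2846 / 18.74 = 151.8677 hours
Step 2 — range = 151.8677 * 13.9 ≈ 2111.0 nautical miles (5 s.f.)

2111.0 NM


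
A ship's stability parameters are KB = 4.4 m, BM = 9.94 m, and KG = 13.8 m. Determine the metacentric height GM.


Formula: GM = KB + BM - KG
Step 1 — KM = KB + BM = 4.4 + 9.94 = 14.34 m
Step 2 — GM = KM - KG = 14.34 - 13.8 = 0.54 m

0.54 m


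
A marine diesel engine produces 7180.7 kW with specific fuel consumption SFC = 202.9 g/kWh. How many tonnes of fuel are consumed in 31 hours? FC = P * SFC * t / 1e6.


Formula: FC (tonnes) = P * SFC * t / 1,000,000
Step 1 — P * SFC * t = 7180.7 * 202.9 * 31 = 45165884.93 g
Step 2 — FC (tonnes) = 45165884.93 / 1,000,000 ≈ 45.166 tonnes (5 s.f.)

45.166 tonnes


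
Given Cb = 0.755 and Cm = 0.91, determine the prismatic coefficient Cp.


Formula: Cp = Cb / Cm
Substituting: Cp = 0.755 / 0.91
Result: Cp ≈ 0.82967 (5 s.f.)

0.82967


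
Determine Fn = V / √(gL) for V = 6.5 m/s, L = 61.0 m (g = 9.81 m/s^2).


Formula: Fn = V / sqrt(g * L)
Step 1 — g * L = 9.81 * 61.0 = 598.41
Step 2 — sqrt(g * L) = sqrt(598.41) = 24.46242
Step 3 — Fn = 6.5 / 24.46242 ≈ 0.26571 (5 s.f.)

0.26571


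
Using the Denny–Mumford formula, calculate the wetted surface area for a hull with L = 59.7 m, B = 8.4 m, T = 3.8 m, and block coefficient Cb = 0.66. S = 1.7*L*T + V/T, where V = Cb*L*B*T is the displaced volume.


Formula: S = 1.7*L*T + V/T with V = Cb*L*B*T, i.e. S = L * (1.7*T + Cb*B)
Step 1 — 1.7*T = 1.7 * 3.8 = 6.46 m
Step 2 — Cb*B = 0.66 * 8.4 = 5.544 m
Step 3 — 1.7*T + Cb*B = 6.46 + 5.544 = 12.004 m
Step 4 — S = 59.7 * 12.004 ≈ 716.64 m^2 (5 s.f.)

716.64 m^2


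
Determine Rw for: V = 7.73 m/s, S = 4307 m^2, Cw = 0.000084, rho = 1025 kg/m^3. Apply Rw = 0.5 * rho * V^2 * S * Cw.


Formula: Rw = 0.5 * rho * V^2 * S * Cw
Step 1 — V^2 = 7.73^2 = 59.7529
Step 2 — 0.5 * rho * V^2 = 0.5 * 1025 * 59.7529 = 30623.36125
Step 3 — Rw = 30623.36125 * 4307 * 0.000084 ≈ 11079 N (5 s.f.)

11079 N


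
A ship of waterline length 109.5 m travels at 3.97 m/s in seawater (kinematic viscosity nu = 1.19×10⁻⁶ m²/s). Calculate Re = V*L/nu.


Formula: Re = V * L / nu
Step 1 — V * L = 3.97 * 109.5 = 434.715 m^2/s
Step 2 — Re = 434.715 / 1.19e-6 = 3.65e+08

3.65e+08


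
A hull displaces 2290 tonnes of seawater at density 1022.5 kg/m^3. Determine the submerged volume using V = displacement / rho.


Formula: V = mass / rho
Step 1 — convert tonnes to kg: 2290 t * 1000 = 2290000 kg
Step 2 — V = 2290000 / 1022.5 ≈ 2239.6 m^3 (5 s.f.)

2239.6 m^3


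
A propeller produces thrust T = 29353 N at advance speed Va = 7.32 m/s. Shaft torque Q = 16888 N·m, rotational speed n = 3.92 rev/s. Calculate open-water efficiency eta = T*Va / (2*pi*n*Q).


Formula: eta = T * Va / (2 * pi * n * Q)
Step 1 — numerator = T * Va = 29353 * 7.32 = 214863.96
Step 2 — 2 * pi * n = 2 * pi * 3.92 = 24.630086
Step 3 — denominator = 24.630086 * 16888 = 415952.89
Step 4 — eta = 214863.96 / 415952.89 ≈ 0.51656 (5 s.f.)

0.51656


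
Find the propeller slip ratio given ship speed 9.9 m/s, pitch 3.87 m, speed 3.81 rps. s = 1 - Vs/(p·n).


Formula: s = 1 - Vs / (p * n)
Step 1 — p * n = 3.87 * 3.81 = 14.7447
Step 2 — Vs / (p*n) = 9.9 / 14.7447 = 0.671428 (6 d.p.)
Step 3 — s = 1 - 0.671428 = 0.328572

0.328572


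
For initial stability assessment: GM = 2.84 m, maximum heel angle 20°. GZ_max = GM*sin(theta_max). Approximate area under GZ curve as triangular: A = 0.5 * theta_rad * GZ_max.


Formula: GZ_max = GM * sin(theta); Area = 0.5 * theta_rad * GZ_max
Step 1 — GZ_max = 2.84 * sin(20°) = 2.84 * 0.34202 = 0.971337 m
Step 2 — theta_rad = 20 * pi/180 = 0.349066 rad
Step 3 — Area = 0.5 * 0.349066 * 0.971337 ≈ 0.16953 m·rad (5 s.f.)

0.16953 m·rad
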